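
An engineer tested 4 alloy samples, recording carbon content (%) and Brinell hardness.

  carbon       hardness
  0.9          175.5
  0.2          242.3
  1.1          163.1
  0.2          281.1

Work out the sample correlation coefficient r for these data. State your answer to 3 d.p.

-0.956

n = 4, Σx = 2.4, Σy = 862, Σx² = 2.1, Σy² = 195128.36, Σxy = 442.04
nΣxy − ΣxΣy = 1768.16 − 2068.8 = -300.64
nΣx² − (Σx)² = 8.4 − 5.76 = 2.64; nΣy² − (Σy)² = 780513.44 − 743044 = 37469.44
r = -300.64 / √(2.64 × 37469.44) = -300.64 / 314.5144 ≈ -0.956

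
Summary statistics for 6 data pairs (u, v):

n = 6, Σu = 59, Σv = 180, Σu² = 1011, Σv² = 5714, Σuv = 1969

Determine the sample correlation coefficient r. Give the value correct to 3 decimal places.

0.541

r = (nΣuv − ΣuΣv) / √[(nΣu² − (Σu)²)(nΣv² − (Σv)²)]
Numerator: 6×1969 − 59×180 = 1194
Denominator: √[(6066 − 3481)(34284 − 32400)] = √[2585 × 1884] = 2206.8394
r = 1194 / 2206.8394 ≈ 0.541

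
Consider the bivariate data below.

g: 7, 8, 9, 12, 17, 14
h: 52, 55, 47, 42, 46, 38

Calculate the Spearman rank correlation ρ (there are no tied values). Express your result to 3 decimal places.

-0.771

Rank g: 1, 2, 3, 4, 6, 5
Rank h: 5, 6, 4, 2, 3, 1
d = rank(g) − rank(h): -4, -4, -1, 2, 3, 4; Σd² = 62
ρ = 1 − 6Σd² / [n(n²−1)] = 1 − 6×62 / (6×35) = 1 − 372/210 ≈ -0.771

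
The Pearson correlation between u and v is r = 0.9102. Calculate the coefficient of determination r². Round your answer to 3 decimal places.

0.828

r² = (0.9102)² = 0.828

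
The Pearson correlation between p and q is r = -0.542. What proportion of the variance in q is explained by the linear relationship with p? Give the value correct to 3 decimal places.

0.294

r² = (-0.542)² = 0.294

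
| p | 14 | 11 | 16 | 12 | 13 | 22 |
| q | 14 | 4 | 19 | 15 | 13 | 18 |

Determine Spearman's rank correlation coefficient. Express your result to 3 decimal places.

Rank p: 4, 1, 5, 2, 3, 6
Rank q: 3, 1, 6, 4, 2, 5
d = rank(p) − rank(q): 1, 0, -1, -2, 1, 1; Σd² = 8
ρ = 1 − 6Σd² / [n(n²−1)] = 1 − 6×8 / (6×35) = 1 − 48/210 ≈ 0.771

0.771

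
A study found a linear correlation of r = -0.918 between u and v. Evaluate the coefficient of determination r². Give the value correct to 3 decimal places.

r² = (-0.918)² = 0.843

0.843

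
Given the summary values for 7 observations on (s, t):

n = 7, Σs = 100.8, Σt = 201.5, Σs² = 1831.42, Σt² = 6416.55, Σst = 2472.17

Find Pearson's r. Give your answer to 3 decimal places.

r = (nΣst − ΣsΣt) / √[(nΣs² − (Σs)²)(nΣt² − (Σt)²)]
Numerator: 7×2472.17 − 100.8×201.5 = -3006.01
Denominator: √[(12819.94 − 10160.64)(44915.85 − 40602.25)] = √[2659.3 × 4313.6] = 3386.9096
r = -3006.01 / 3386.9096 ≈ -0.888

-0.888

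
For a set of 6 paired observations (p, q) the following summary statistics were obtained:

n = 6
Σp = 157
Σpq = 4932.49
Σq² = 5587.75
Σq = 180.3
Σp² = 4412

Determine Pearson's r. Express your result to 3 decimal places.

0.945

r = (nΣpq − ΣpΣq) / √[(nΣp² − (Σp)²)(nΣq² − (Σq)²)]
Numerator: 6×4932.49 − 157×180.3 = 1287.84
Denominator: √[(26472 − 24649)(33526.5 − 32508.09)] = √[1823 × 1018.41] = 1362.5569
r = 1287.84 / 1362.5569 ≈ 0.945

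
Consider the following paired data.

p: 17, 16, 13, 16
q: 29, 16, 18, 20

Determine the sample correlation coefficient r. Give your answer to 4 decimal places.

n = 4, Σp = 62, Σq = 83, Σp² = 970, Σq² = 1821, Σpq = 1303
nΣpq − ΣpΣq = 5212 − 5146 = 66
nΣp² − (Σp)² = 3880 − 3844 = 36; nΣq² − (Σq)² = 7284 − 6889 = 395
r = 66 / √(36 × 395) = 66 / 119.2476 ≈ 0.5535

0.5535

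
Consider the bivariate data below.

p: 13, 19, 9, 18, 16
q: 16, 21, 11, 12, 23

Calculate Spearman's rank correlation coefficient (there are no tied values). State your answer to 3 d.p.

0.500

Rank p: 2, 5, 1, 4, 3
Rank q: 3, 4, 1, 2, 5
d = rank(p) − rank(q): -1, 1, 0, 2, -2; Σd² = 10
ρ = 1 − 6Σd² / [n(n²−1)] = 1 − 6×10 / (5×24) = 1 − 60/120 ≈ 0.500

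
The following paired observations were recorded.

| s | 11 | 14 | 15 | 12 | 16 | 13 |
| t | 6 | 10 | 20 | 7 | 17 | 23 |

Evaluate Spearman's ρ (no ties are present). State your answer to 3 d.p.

0.600

Rank s: 1, 4, 5, 2, 6, 3
Rank t: 1, 3, 5, 2, 4, 6
d = rank(s) − rank(t): 0, 1, 0, 0, 2, -3; Σd² = 14
ρ = 1 − 6Σd² / [n(n²−1)] = 1 − 6×14 / (6×35) = 1 − 84/210 ≈ 0.600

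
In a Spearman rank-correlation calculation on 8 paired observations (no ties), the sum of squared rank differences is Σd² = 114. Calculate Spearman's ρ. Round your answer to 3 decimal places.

ρ = 1 − 6Σd² / [n(n²−1)] = 1 − 6×114 / (8×63)
  = 1 − 684/504 = 1 − 1.3571 ≈ -0.357

-0.357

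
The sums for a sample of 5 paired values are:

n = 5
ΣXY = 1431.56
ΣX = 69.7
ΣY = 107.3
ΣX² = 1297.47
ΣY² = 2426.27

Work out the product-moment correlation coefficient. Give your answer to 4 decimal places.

r = (nΣXY − ΣXΣY) / √[(nΣX² − (ΣX)²)(nΣY² − (ΣY)²)]
Numerator: 5×1431.56 − 69.7×107.3 = -321.01
Denominator: √[(6487.35 − 4858.09)(12131.35 − 11513.29)] = √[1629.26 × 618.06] = 1003.4841
r = -321.01 / 1003.4841 ≈ -0.3199

-0.3199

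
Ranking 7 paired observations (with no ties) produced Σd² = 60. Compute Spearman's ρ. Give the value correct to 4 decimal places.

ρ = 1 − 6Σd² / [n(n²−1)] = 1 − 6×60 / (7×48)
  = 1 − 360/336 = 1 − 1.07143 ≈ -0.0714

-0.0714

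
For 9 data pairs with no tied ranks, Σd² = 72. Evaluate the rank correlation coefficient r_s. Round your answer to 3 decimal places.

0.400

ρ = 1 − 6Σd² / [n(n²−1)] = 1 − 6×72 / (9×80)
  = 1 − 432/720 = 1 − 0.6000 ≈ 0.400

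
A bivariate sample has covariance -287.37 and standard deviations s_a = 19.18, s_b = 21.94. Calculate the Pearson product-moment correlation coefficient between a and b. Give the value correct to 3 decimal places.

r = Cov(a,b) / (s_a · s_b) = -287.37 / (19.18 × 21.94)
  = -287.37 / 420.8092 ≈ -0.683

-0.683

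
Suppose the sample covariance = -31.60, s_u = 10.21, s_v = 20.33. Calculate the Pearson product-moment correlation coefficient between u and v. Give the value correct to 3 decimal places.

r = Cov(u,v) / (s_u · s_v) = -31.60 / (10.21 × 20.33)
  = -31.60 / 207.5693 ≈ -0.152

-0.152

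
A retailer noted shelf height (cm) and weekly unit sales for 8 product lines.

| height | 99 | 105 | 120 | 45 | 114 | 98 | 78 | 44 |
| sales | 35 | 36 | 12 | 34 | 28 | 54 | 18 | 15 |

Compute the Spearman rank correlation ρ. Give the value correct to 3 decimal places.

Rank height: 5, 6, 8, 2, 7, 4, 3, 1
Rank sales: 6, 7, 1, 5, 4, 8, 3, 2
d = rank(height) − rank(sales): -1, -1, 7, -3, 3, -4, 0, -1; Σd² = 86
ρ = 1 − 6Σd² / [n(n²−1)] = 1 − 6×86 / (8×63) = 1 − 516/504 ≈ -0.024

-0.024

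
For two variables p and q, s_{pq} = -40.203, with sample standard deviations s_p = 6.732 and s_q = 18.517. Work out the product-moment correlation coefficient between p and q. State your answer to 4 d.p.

-0.3225

r = Cov(p,q) / (s_p · s_q) = -40.203 / (6.732 × 18.517)
  = -40.203 / 124.6564 ≈ -0.3225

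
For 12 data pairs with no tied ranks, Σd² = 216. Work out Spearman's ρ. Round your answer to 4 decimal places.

ρ = 1 − 6Σd² / [n(n²−1)] = 1 − 6×216 / (12×143)
  = 1 − 1296/1716 = 1 − 0.75524 ≈ 0.2448

0.2448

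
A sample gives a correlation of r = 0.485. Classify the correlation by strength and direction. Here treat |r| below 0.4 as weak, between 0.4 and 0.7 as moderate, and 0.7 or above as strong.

moderate positive

r = 0.485 > 0 so the relationship is positive.
|r| = 0.485, which falls in the moderate range.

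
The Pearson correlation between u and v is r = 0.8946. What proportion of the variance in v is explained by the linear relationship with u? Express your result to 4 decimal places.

r² = (0.8946)² = 0.8003

0.8003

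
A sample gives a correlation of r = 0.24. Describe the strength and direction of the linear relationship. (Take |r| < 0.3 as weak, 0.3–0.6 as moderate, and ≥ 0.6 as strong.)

weak positive

r = 0.24 > 0 so the relationship is positive.
|r| = 0.24, which falls in the weak range.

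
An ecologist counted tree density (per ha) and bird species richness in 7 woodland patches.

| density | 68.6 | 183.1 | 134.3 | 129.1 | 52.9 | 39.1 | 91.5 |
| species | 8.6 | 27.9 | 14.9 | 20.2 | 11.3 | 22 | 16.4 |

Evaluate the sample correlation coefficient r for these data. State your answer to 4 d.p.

n = 7, Σx = 698.6, Σy = 121.3, Σx² = 85634.34, Σy² = 2363.07, Σxy = 13265.91
nΣxy − ΣxΣy = 92861.37 − 84740.18 = 8121.19
nΣx² − (Σx)² = 599440.38 − 488041.96 = 111398.42; nΣy² − (Σy)² = 16541.49 − 14713.69 = 1827.8
r = 8121.19 / √(111398.42 × 1827.8) = 8121.19 / 14269.3389 ≈ 0.5691

0.5691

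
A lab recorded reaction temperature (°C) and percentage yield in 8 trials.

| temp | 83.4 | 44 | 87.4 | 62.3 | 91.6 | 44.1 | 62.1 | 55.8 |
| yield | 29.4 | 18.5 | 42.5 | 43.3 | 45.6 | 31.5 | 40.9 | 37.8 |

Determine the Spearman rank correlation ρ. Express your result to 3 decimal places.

0.714

Rank temp: 6, 1, 7, 5, 8, 2, 4, 3
Rank yield: 2, 1, 6, 7, 8, 3, 5, 4
d = rank(temp) − rank(yield): 4, 0, 1, -2, 0, -1, -1, -1; Σd² = 24
ρ = 1 − 6Σd² / [n(n²−1)] = 1 − 6×24 / (8×63) = 1 − 144/504 ≈ 0.714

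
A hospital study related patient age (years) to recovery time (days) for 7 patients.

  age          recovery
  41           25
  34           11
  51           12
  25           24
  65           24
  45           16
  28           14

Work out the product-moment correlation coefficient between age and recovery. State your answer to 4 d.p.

n = 7, Σx = 289, Σy = 126, Σx² = 13097, Σy² = 2494, Σxy = 5283
nΣxy − ΣxΣy = 36981 − 36414 = 567
nΣx² − (Σx)² = 91679 − 83521 = 8158; nΣy² − (Σy)² = 17458 − 15876 = 1582
r = 567 / √(8158 × 1582) = 567 / 3592.4860 ≈ 0.1578

0.1578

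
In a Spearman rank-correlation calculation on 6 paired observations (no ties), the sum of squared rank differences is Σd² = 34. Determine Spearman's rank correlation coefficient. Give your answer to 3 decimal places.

0.029

ρ = 1 − 6Σd² / [n(n²−1)] = 1 − 6×34 / (6×35)
  = 1 − 204/210 = 1 − 0.9714 ≈ 0.029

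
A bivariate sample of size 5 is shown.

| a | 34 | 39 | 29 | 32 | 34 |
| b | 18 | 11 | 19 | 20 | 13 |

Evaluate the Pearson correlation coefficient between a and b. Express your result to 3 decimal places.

-0.824

n = 5, Σa = 168, Σb = 81, Σa² = 5698, Σb² = 1375, Σab = 2674
nΣab − ΣaΣb = 13370 − 13608 = -238
nΣa² − (Σa)² = 28490 − 28224 = 266; nΣb² − (Σb)² = 6875 − 6561 = 314
r = -238 / √(266 × 314) = -238 / 289.0052 ≈ -0.824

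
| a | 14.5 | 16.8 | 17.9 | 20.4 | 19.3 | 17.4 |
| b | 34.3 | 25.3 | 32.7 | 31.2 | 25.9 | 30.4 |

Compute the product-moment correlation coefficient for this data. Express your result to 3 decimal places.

n = 6, Σa = 106.3, Σb = 179.8, Σa² = 1904.31, Σb² = 5454.28, Σab = 3173.03
nΣab − ΣaΣb = 19038.18 − 19112.74 = -74.56
nΣa² − (Σa)² = 11425.86 − 11299.69 = 126.17; nΣb² − (Σb)² = 32725.68 − 32328.04 = 397.64
r = -74.56 / √(126.17 × 397.64) = -74.56 / 223.9871 ≈ -0.333

-0.333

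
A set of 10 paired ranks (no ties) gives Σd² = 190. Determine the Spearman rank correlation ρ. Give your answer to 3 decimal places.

ρ = 1 − 6Σd² / [n(n²−1)] = 1 − 6×190 / (10×99)
  = 1 − 1140/990 = 1 − 1.1515 ≈ -0.152

-0.152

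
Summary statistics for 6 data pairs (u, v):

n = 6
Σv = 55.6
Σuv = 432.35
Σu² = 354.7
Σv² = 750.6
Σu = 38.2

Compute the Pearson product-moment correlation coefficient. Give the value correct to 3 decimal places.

0.484

r = (nΣuv − ΣuΣv) / √[(nΣu² − (Σu)²)(nΣv² − (Σv)²)]
Numerator: 6×432.35 − 38.2×55.6 = 470.18
Denominator: √[(2128.2 − 1459.24)(4503.6 − 3091.36)] = √[668.96 × 1412.24] = 971.9733
r = 470.18 / 971.9733 ≈ 0.484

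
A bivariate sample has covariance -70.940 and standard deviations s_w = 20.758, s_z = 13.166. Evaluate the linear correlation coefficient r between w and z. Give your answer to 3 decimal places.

r = Cov(w,z) / (s_w · s_z) = -70.940 / (20.758 × 13.166)
  = -70.940 / 273.2998 ≈ -0.260

-0.260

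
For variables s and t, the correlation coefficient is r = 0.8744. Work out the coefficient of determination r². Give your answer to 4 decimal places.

0.7646

r² = (0.8744)² = 0.7646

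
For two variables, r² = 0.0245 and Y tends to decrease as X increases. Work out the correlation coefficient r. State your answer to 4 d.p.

-0.1565

|r| = √0.0245 = 0.1565
The association is negative, so r = −0.1565.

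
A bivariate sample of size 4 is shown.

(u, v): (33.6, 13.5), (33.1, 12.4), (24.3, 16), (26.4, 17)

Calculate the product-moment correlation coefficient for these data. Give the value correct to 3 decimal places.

-0.898

n = 4, Σu = 117.4, Σv = 58.9, Σu² = 3512.02, Σv² = 881.01, Σuv = 1701.64
nΣuv − ΣuΣv = 6806.56 − 6914.86 = -108.3
nΣu² − (Σu)² = 14048.08 − 13782.76 = 265.32; nΣv² − (Σv)² = 3524.04 − 3469.21 = 54.83
r = -108.3 / √(265.32 × 54.83) = -108.3 / 120.6130 ≈ -0.898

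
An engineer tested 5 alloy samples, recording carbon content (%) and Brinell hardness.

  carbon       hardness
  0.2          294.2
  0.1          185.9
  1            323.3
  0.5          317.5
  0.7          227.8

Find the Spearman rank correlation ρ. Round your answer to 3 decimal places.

Rank carbon: 2, 1, 5, 3, 4
Rank hardness: 3, 1, 5, 4, 2
d = rank(carbon) − rank(hardness): -1, 0, 0, -1, 2; Σd² = 6
ρ = 1 − 6Σd² / [n(n²−1)] = 1 − 6×6 / (5×24) = 1 − 36/120 ≈ 0.700

0.700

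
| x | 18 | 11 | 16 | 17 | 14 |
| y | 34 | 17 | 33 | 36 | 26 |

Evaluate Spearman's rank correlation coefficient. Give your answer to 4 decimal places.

0.9000

Rank x: 5, 1, 3, 4, 2
Rank y: 4, 1, 3, 5, 2
d = rank(x) − rank(y): 1, 0, 0, -1, 0; Σd² = 2
ρ = 1 − 6Σd² / [n(n²−1)] = 1 − 6×2 / (5×24) = 1 − 12/120 ≈ 0.9000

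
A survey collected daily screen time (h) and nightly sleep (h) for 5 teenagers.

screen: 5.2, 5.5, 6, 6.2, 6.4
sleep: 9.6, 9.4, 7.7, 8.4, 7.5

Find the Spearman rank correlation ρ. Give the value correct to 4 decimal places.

Rank screen: 1, 2, 3, 4, 5
Rank sleep: 5, 4, 2, 3, 1
d = rank(screen) − rank(sleep): -4, -2, 1, 1, 4; Σd² = 38
ρ = 1 − 6Σd² / [n(n²−1)] = 1 − 6×38 / (5×24) = 1 − 228/120 ≈ -0.9000

-0.9000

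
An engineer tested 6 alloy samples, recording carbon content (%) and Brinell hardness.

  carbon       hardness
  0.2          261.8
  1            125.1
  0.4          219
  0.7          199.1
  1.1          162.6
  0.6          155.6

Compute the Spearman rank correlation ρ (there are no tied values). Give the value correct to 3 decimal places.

Rank carbon: 1, 5, 2, 4, 6, 3
Rank hardness: 6, 1, 5, 4, 3, 2
d = rank(carbon) − rank(hardness): -5, 4, -3, 0, 3, 1; Σd² = 60
ρ = 1 − 6Σd² / [n(n²−1)] = 1 − 6×60 / (6×35) = 1 − 360/210 ≈ -0.714

-0.714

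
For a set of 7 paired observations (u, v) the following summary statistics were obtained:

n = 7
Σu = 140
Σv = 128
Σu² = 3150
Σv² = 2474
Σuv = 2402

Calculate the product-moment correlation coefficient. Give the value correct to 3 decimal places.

-0.731

r = (nΣuv − ΣuΣv) / √[(nΣu² − (Σu)²)(nΣv² − (Σv)²)]
Numerator: 7×2402 − 140×128 = -1106
Denominator: √[(22050 − 19600)(17318 − 16384)] = √[2450 × 934] = 1512.7128
r = -1106 / 1512.7128 ≈ -0.731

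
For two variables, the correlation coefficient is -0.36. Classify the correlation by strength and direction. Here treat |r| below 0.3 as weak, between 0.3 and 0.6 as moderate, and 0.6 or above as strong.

r = -0.36 < 0 so the relationship is negative.
|r| = 0.36, which falls in the moderate range.

moderate negative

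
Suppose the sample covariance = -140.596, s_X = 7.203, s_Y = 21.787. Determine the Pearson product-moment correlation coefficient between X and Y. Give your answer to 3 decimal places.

r = Cov(X,Y) / (s_X · s_Y) = -140.596 / (7.203 × 21.787)
  = -140.596 / 156.9318 ≈ -0.896

-0.896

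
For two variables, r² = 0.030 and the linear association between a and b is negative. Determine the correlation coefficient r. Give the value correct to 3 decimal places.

|r| = √0.030 = 0.173
The association is negative, so r = −0.173.

-0.173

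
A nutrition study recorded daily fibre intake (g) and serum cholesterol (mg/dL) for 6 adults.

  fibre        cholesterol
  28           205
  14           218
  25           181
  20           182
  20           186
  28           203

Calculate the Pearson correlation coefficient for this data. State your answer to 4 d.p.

-0.1845

n = 6, Σx = 135, Σy = 1175, Σx² = 3189, Σy² = 231239, Σxy = 26361
nΣxy − ΣxΣy = 158166 − 158625 = -459
nΣx² − (Σx)² = 19134 − 18225 = 909; nΣy² − (Σy)² = 1387434 − 1380625 = 6809
r = -459 / √(909 × 6809) = -459 / 2487.8467 ≈ -0.1845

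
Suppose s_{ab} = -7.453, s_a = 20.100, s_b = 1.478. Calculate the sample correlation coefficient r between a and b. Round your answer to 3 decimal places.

-0.251

r = Cov(a,b) / (s_a · s_b) = -7.453 / (20.100 × 1.478)
  = -7.453 / 29.7078 ≈ -0.251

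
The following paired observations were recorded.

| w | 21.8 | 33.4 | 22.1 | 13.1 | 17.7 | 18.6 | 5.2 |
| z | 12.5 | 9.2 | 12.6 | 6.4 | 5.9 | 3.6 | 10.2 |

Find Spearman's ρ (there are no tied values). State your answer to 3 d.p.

0.321

Rank w: 5, 7, 6, 2, 3, 4, 1
Rank z: 6, 4, 7, 3, 2, 1, 5
d = rank(w) − rank(z): -1, 3, -1, -1, 1, 3, -4; Σd² = 38
ρ = 1 − 6Σd² / [n(n²−1)] = 1 − 6×38 / (7×48) = 1 − 228/336 ≈ 0.321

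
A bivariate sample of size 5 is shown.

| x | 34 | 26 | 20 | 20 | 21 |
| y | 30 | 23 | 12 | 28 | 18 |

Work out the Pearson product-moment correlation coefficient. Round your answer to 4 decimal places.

0.6197

n = 5, Σx = 121, Σy = 111, Σx² = 3073, Σy² = 2681, Σxy = 2796
nΣxy − ΣxΣy = 13980 − 13431 = 549
nΣx² − (Σx)² = 15365 − 14641 = 724; nΣy² − (Σy)² = 13405 − 12321 = 1084
r = 549 / √(724 × 1084) = 549 / 885.8984 ≈ 0.6197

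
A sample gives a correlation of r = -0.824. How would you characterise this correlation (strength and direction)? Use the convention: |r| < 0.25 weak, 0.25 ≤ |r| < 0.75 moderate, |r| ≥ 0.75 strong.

r = -0.824 < 0 so the relationship is negative.
|r| = 0.824, which falls in the strong range.

strong negative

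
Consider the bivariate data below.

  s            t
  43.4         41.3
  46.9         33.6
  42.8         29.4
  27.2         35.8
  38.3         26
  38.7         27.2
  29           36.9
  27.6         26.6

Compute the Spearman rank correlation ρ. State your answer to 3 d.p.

Rank s: 7, 8, 6, 1, 4, 5, 3, 2
Rank t: 8, 5, 4, 6, 1, 3, 7, 2
d = rank(s) − rank(t): -1, 3, 2, -5, 3, 2, -4, 0; Σd² = 68
ρ = 1 − 6Σd² / [n(n²−1)] = 1 − 6×68 / (8×63) = 1 − 408/504 ≈ 0.190

0.190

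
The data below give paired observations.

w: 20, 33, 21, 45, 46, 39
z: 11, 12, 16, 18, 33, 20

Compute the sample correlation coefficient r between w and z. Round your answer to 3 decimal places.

n = 6, Σw = 204, Σz = 110, Σw² = 7592, Σz² = 2334, Σwz = 4060
nΣwz − ΣwΣz = 24360 − 22440 = 1920
nΣw² − (Σw)² = 45552 − 41616 = 3936; nΣz² − (Σz)² = 14004 − 12100 = 1904
r = 1920 / √(3936 × 1904) = 1920 / 2737.5434 ≈ 0.701

0.701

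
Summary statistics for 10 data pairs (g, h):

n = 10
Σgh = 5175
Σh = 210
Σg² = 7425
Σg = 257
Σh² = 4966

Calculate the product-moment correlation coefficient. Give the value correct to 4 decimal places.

r = (nΣgh − ΣgΣh) / √[(nΣg² − (Σg)²)(nΣh² − (Σh)²)]
Numerator: 10×5175 − 257×210 = -2220
Denominator: √[(74250 − 66049)(49660 − 44100)] = √[8201 × 5560] = 6752.5965
r = -2220 / 6752.5965 ≈ -0.3288

-0.3288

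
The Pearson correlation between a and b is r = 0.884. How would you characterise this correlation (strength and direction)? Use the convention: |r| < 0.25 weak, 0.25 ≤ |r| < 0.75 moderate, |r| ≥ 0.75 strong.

r = 0.884 > 0 so the relationship is positive.
|r| = 0.884, which falls in the strong range.

strong positive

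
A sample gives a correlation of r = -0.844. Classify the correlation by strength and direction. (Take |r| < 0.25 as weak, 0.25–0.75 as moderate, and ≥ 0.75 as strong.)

r = -0.844 < 0 so the relationship is negative.
|r| = 0.844, which falls in the strong range.

strong negative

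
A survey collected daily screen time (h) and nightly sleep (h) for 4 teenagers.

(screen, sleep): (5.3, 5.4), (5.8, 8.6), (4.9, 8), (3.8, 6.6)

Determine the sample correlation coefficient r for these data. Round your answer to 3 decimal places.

n = 4, Σx = 19.8, Σy = 28.6, Σx² = 100.18, Σy² = 210.68, Σxy = 142.78
nΣxy − ΣxΣy = 571.12 − 566.28 = 4.84
nΣx² − (Σx)² = 400.72 − 392.04 = 8.68; nΣy² − (Σy)² = 842.72 − 817.96 = 24.76
r = 4.84 / √(8.68 × 24.76) = 4.84 / 14.6600 ≈ 0.330

0.330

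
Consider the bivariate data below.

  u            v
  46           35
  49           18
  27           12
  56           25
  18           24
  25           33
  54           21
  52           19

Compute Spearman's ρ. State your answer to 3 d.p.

Rank u: 4, 5, 3, 8, 1, 2, 7, 6
Rank v: 8, 2, 1, 6, 5, 7, 4, 3
d = rank(u) − rank(v): -4, 3, 2, 2, -4, -5, 3, 3; Σd² = 92
ρ = 1 − 6Σd² / [n(n²−1)] = 1 − 6×92 / (8×63) = 1 − 552/504 ≈ -0.095

-0.095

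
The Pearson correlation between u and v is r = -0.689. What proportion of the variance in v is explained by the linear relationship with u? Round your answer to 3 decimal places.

0.475

r² = (-0.689)² = 0.475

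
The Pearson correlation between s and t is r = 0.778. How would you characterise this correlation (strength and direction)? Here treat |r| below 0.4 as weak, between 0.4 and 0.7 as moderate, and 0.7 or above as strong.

strong positive

r = 0.778 > 0 so the relationship is positive.
|r| = 0.778, which falls in the strong range.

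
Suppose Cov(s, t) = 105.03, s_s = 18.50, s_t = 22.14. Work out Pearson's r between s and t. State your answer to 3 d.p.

0.256

r = Cov(s,t) / (s_s · s_t) = 105.03 / (18.50 × 22.14)
  = 105.03 / 409.5900 ≈ 0.256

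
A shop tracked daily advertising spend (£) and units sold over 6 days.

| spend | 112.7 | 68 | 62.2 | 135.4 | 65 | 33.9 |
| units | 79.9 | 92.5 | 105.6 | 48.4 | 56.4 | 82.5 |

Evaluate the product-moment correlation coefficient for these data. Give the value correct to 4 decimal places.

-0.5280

n = 6, Σx = 477.2, Σy = 465.3, Σx² = 44901.5, Σy² = 38421.39, Σxy = 34879.16
nΣxy − ΣxΣy = 209274.96 − 222041.16 = -12766.2
nΣx² − (Σx)² = 269409 − 227719.84 = 41689.16; nΣy² − (Σy)² = 230528.34 − 216504.09 = 14024.25
r = -12766.2 / √(41689.16 × 14024.25) = -12766.2 / 24179.7271 ≈ -0.5280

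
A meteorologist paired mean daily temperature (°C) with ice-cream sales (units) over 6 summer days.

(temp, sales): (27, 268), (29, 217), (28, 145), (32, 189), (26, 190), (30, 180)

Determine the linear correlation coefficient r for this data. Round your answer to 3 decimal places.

n = 6, Σx = 172, Σy = 1189, Σx² = 4954, Σy² = 244159, Σxy = 33977
nΣxy − ΣxΣy = 203862 − 204508 = -646
nΣx² − (Σx)² = 29724 − 29584 = 140; nΣy² − (Σy)² = 1464954 − 1413721 = 51233
r = -646 / √(140 × 51233) = -646 / 2678.1748 ≈ -0.241

-0.241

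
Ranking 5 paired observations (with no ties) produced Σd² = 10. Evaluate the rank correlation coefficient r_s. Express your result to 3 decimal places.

0.500

ρ = 1 − 6Σd² / [n(n²−1)] = 1 − 6×10 / (5×24)
  = 1 − 60/120 = 1 − 0.5000 ≈ 0.500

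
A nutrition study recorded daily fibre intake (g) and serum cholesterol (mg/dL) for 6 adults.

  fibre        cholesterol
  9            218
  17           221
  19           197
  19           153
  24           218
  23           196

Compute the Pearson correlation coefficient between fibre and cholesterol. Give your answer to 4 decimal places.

-0.2122

n = 6, Σx = 111, Σy = 1203, Σx² = 2197, Σy² = 244523, Σxy = 22109
nΣxy − ΣxΣy = 132654 − 133533 = -879
nΣx² − (Σx)² = 13182 − 12321 = 861; nΣy² − (Σy)² = 1467138 − 1447209 = 19929
r = -879 / √(861 × 19929) = -879 / 4142.3265 ≈ -0.2122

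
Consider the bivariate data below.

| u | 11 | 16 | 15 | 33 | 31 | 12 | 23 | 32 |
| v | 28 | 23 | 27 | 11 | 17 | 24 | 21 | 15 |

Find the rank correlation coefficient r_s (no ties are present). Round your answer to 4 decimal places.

-0.9762

Rank u: 1, 4, 3, 8, 6, 2, 5, 7
Rank v: 8, 5, 7, 1, 3, 6, 4, 2
d = rank(u) − rank(v): -7, -1, -4, 7, 3, -4, 1, 5; Σd² = 166
ρ = 1 − 6Σd² / [n(n²−1)] = 1 − 6×166 / (8×63) = 1 − 996/504 ≈ -0.9762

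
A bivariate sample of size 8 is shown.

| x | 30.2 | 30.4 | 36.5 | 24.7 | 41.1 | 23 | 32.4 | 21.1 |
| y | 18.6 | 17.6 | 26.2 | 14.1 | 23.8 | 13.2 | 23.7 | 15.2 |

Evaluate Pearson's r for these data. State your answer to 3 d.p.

0.892

n = 8, Σx = 239.4, Σy = 152.4, Σx² = 7491.72, Σy² = 3074.38, Σxy = 4771.71
nΣxy − ΣxΣy = 38173.68 − 36484.56 = 1689.12
nΣx² − (Σx)² = 59933.76 − 57312.36 = 2621.4; nΣy² − (Σy)² = 24595.04 − 23225.76 = 1369.28
r = 1689.12 / √(2621.4 × 1369.28) = 1689.12 / 1894.5793 ≈ 0.892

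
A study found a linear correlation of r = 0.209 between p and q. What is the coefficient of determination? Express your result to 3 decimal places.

0.044

r² = (0.209)² = 0.044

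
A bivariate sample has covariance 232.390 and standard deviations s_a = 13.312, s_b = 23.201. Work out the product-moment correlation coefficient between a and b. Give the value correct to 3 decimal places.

r = Cov(a,b) / (s_a · s_b) = 232.390 / (13.312 × 23.201)
  = 232.390 / 308.8517 ≈ 0.752

0.752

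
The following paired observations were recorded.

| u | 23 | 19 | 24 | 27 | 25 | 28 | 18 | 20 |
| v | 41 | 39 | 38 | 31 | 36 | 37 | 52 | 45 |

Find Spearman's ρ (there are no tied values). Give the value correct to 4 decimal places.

Rank u: 4, 2, 5, 7, 6, 8, 1, 3
Rank v: 6, 5, 4, 1, 2, 3, 8, 7
d = rank(u) − rank(v): -2, -3, 1, 6, 4, 5, -7, -4; Σd² = 156
ρ = 1 − 6Σd² / [n(n²−1)] = 1 − 6×156 / (8×63) = 1 − 936/504 ≈ -0.8571

-0.8571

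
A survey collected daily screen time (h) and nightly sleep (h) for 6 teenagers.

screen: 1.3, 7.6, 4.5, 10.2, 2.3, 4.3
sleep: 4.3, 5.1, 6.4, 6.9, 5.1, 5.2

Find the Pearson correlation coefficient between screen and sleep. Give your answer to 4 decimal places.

n = 6, Σx = 30.2, Σy = 33, Σx² = 207.52, Σy² = 186.12, Σxy = 177.62
nΣxy − ΣxΣy = 1065.72 − 996.6 = 69.12
nΣx² − (Σx)² = 1245.12 − 912.04 = 333.08; nΣy² − (Σy)² = 1116.72 − 1089 = 27.72
r = 69.12 / √(333.08 × 27.72) = 69.12 / 96.0884 ≈ 0.7193

0.7193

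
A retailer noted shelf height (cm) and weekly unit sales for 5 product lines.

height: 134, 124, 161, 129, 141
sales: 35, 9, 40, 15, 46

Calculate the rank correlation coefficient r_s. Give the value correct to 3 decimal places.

Rank height: 3, 1, 5, 2, 4
Rank sales: 3, 1, 4, 2, 5
d = rank(height) − rank(sales): 0, 0, 1, 0, -1; Σd² = 2
ρ = 1 − 6Σd² / [n(n²−1)] = 1 − 6×2 / (5×24) = 1 − 12/120 ≈ 0.900

0.900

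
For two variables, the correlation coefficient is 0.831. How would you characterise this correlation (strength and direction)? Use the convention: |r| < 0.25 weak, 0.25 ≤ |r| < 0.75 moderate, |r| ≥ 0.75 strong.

strong positive

r = 0.831 > 0 so the relationship is positive.
|r| = 0.831, which falls in the strong range.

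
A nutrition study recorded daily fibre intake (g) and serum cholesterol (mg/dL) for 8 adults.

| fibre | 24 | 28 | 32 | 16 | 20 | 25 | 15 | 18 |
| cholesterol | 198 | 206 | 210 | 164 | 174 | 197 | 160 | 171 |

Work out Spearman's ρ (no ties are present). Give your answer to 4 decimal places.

0.9762

Rank fibre: 5, 7, 8, 2, 4, 6, 1, 3
Rank cholesterol: 6, 7, 8, 2, 4, 5, 1, 3
d = rank(fibre) − rank(cholesterol): -1, 0, 0, 0, 0, 1, 0, 0; Σd² = 2
ρ = 1 − 6Σd² / [n(n²−1)] = 1 − 6×2 / (8×63) = 1 − 12/504 ≈ 0.9762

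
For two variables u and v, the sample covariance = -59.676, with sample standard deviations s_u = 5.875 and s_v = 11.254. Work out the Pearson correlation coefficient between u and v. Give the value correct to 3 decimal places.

r = Cov(u,v) / (s_u · s_v) = -59.676 / (5.875 × 11.254)
  = -59.676 / 66.1172 ≈ -0.903

-0.903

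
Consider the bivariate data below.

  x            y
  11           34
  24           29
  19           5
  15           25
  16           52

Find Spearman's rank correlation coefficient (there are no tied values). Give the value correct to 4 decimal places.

Rank x: 1, 5, 4, 2, 3
Rank y: 4, 3, 1, 2, 5
d = rank(x) − rank(y): -3, 2, 3, 0, -2; Σd² = 26
ρ = 1 − 6Σd² / [n(n²−1)] = 1 − 6×26 / (5×24) = 1 − 156/120 ≈ -0.3000

-0.3000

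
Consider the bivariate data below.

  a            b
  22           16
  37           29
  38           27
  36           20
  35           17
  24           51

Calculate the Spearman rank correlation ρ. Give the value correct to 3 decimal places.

Rank a: 1, 5, 6, 4, 3, 2
Rank b: 1, 5, 4, 3, 2, 6
d = rank(a) − rank(b): 0, 0, 2, 1, 1, -4; Σd² = 22
ρ = 1 − 6Σd² / [n(n²−1)] = 1 − 6×22 / (6×35) = 1 − 132/210 ≈ 0.371

0.371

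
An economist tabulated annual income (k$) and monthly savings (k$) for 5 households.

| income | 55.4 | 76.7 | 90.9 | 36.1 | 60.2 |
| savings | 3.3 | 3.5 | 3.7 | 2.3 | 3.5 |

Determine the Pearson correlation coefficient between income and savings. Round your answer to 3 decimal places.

n = 5, Σx = 319.3, Σy = 16.3, Σx² = 22142.11, Σy² = 54.37, Σxy = 1081.33
nΣxy − ΣxΣy = 5406.65 − 5204.59 = 202.06
nΣx² − (Σx)² = 110710.55 − 101952.49 = 8758.06; nΣy² − (Σy)² = 271.85 − 265.69 = 6.16
r = 202.06 / √(8758.06 × 6.16) = 202.06 / 232.2706 ≈ 0.870

0.870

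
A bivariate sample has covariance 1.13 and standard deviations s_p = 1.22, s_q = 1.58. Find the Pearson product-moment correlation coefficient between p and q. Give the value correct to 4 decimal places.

0.5862

r = Cov(p,q) / (s_p · s_q) = 1.13 / (1.22 × 1.58)
  = 1.13 / 1.9276 ≈ 0.5862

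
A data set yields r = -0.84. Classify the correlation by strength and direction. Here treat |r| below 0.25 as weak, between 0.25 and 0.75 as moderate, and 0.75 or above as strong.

r = -0.84 < 0 so the relationship is negative.
|r| = 0.84, which falls in the strong range.

strong negative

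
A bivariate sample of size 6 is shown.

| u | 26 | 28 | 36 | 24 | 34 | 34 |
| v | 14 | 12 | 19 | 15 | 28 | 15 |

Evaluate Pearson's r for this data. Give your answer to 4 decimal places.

n = 6, Σu = 182, Σv = 103, Σu² = 5644, Σv² = 1935, Σuv = 3206
nΣuv − ΣuΣv = 19236 − 18746 = 490
nΣu² − (Σu)² = 33864 − 33124 = 740; nΣv² − (Σv)² = 11610 − 10609 = 1001
r = 490 / √(740 × 1001) = 490 / 860.6625 ≈ 0.5693

0.5693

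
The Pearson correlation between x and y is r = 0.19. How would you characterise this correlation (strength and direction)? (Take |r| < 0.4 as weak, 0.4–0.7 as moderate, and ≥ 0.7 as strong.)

r = 0.19 > 0 so the relationship is positive.
|r| = 0.19, which falls in the weak range.

weak positive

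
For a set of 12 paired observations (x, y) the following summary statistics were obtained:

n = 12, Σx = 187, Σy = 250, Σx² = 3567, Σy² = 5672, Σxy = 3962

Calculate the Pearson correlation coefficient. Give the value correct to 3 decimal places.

r = (nΣxy − ΣxΣy) / √[(nΣx² − (Σx)²)(nΣy² − (Σy)²)]
Numerator: 12×3962 − 187×250 = 794
Denominator: √[(42804 − 34969)(68064 − 62500)] = √[7835 × 5564] = 6602.5707
r = 794 / 6602.5707 ≈ 0.120

0.120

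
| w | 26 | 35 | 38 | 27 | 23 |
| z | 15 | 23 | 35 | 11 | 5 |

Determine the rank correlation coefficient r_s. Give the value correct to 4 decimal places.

Rank w: 2, 4, 5, 3, 1
Rank z: 3, 4, 5, 2, 1
d = rank(w) − rank(z): -1, 0, 0, 1, 0; Σd² = 2
ρ = 1 − 6Σd² / [n(n²−1)] = 1 − 6×2 / (5×24) = 1 − 12/120 ≈ 0.9000

0.9000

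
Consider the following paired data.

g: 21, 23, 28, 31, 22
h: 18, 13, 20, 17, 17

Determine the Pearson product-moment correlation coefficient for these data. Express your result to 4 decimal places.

n = 5, Σg = 125, Σh = 85, Σg² = 3199, Σh² = 1471, Σgh = 2138
nΣgh − ΣgΣh = 10690 − 10625 = 65
nΣg² − (Σg)² = 15995 − 15625 = 370; nΣh² − (Σh)² = 7355 − 7225 = 130
r = 65 / √(370 × 130) = 65 / 219.3171 ≈ 0.2964

0.2964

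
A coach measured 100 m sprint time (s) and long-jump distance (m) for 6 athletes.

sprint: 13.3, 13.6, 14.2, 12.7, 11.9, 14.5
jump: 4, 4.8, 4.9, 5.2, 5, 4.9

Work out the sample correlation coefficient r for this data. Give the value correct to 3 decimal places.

-0.155

n = 6, Σx = 80.2, Σy = 28.8, Σx² = 1076.64, Σy² = 139.1, Σxy = 384.65
nΣxy − ΣxΣy = 2307.9 − 2309.76 = -1.86
nΣx² − (Σx)² = 6459.84 − 6432.04 = 27.8; nΣy² − (Σy)² = 834.6 − 829.44 = 5.16
r = -1.86 / √(27.8 × 5.16) = -1.86 / 11.9770 ≈ -0.155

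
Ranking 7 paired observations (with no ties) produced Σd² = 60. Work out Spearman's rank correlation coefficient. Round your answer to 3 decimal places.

-0.071

ρ = 1 − 6Σd² / [n(n²−1)] = 1 − 6×60 / (7×48)
  = 1 − 360/336 = 1 − 1.0714 ≈ -0.071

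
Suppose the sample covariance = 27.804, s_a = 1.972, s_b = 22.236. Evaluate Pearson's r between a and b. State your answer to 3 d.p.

r = Cov(a,b) / (s_a · s_b) = 27.804 / (1.972 × 22.236)
  = 27.804 / 43.8494 ≈ 0.634

0.634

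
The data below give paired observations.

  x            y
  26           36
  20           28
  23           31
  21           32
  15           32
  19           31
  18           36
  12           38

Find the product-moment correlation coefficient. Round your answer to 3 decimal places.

-0.272

n = 8, Σx = 154, Σy = 264, Σx² = 3100, Σy² = 8790, Σxy = 5054
nΣxy − ΣxΣy = 40432 − 40656 = -224
nΣx² − (Σx)² = 24800 − 23716 = 1084; nΣy² − (Σy)² = 70320 − 69696 = 624
r = -224 / √(1084 × 624) = -224 / 822.4451 ≈ -0.272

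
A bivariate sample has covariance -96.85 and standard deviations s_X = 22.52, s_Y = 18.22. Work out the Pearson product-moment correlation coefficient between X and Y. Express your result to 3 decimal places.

r = Cov(X,Y) / (s_X · s_Y) = -96.85 / (22.52 × 18.22)
  = -96.85 / 410.3144 ≈ -0.236

-0.236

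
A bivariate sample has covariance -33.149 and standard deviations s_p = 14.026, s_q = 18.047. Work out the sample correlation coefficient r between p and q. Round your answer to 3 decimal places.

-0.131

r = Cov(p,q) / (s_p · s_q) = -33.149 / (14.026 × 18.047)
  = -33.149 / 253.1272 ≈ -0.131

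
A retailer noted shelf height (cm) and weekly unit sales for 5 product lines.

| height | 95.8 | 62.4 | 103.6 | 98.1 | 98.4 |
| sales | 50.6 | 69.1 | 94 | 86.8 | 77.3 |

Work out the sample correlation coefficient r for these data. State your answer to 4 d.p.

0.3487

n = 5, Σx = 458.3, Σy = 377.8, Σx² = 43110.53, Σy² = 29680.7, Σxy = 35019.12
nΣxy − ΣxΣy = 175095.6 − 173145.74 = 1949.86
nΣx² − (Σx)² = 215552.65 − 210038.89 = 5513.76; nΣy² − (Σy)² = 148403.5 − 142732.84 = 5670.66
r = 1949.86 / √(5513.76 × 5670.66) = 1949.86 / 5591.6597 ≈ 0.3487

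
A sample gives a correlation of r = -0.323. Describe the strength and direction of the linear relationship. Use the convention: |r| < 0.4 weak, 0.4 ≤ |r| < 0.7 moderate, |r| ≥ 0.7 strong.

r = -0.323 < 0 so the relationship is negative.
|r| = 0.323, which falls in the weak range.

weak negative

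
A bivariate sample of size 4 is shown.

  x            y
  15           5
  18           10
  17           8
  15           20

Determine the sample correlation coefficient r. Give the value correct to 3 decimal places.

-0.265

n = 4, Σx = 65, Σy = 43, Σx² = 1063, Σy² = 589, Σxy = 691
nΣxy − ΣxΣy = 2764 − 2795 = -31
nΣx² − (Σx)² = 4252 − 4225 = 27; nΣy² − (Σy)² = 2356 − 1849 = 507
r = -31 / √(27 × 507) = -31 / 117.0000 ≈ -0.265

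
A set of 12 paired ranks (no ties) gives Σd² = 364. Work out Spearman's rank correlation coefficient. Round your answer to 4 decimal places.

ρ = 1 − 6Σd² / [n(n²−1)] = 1 − 6×364 / (12×143)
  = 1 − 2184/1716 = 1 − 1.27273 ≈ -0.2727

-0.2727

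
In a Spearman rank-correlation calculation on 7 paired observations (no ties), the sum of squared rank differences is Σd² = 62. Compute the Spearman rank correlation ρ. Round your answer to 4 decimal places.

-0.1071

ρ = 1 − 6Σd² / [n(n²−1)] = 1 − 6×62 / (7×48)
  = 1 − 372/336 = 1 − 1.10714 ≈ -0.1071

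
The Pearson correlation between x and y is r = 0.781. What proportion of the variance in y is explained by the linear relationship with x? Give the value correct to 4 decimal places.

0.6100

r² = (0.781)² = 0.6100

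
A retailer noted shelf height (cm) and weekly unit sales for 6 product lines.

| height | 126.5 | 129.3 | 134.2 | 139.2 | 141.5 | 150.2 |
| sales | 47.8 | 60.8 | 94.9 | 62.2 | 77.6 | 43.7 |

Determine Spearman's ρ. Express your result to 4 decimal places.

Rank height: 1, 2, 3, 4, 5, 6
Rank sales: 2, 3, 6, 4, 5, 1
d = rank(height) − rank(sales): -1, -1, -3, 0, 0, 5; Σd² = 36
ρ = 1 − 6Σd² / [n(n²−1)] = 1 − 6×36 / (6×35) = 1 − 216/210 ≈ -0.0286

-0.0286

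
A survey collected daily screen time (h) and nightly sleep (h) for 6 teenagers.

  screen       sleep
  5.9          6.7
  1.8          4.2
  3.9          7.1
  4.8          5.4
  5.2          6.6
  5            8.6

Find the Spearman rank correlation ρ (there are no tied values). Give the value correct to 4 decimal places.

0.3714

Rank screen: 6, 1, 2, 3, 5, 4
Rank sleep: 4, 1, 5, 2, 3, 6
d = rank(screen) − rank(sleep): 2, 0, -3, 1, 2, -2; Σd² = 22
ρ = 1 − 6Σd² / [n(n²−1)] = 1 − 6×22 / (6×35) = 1 − 132/210 ≈ 0.3714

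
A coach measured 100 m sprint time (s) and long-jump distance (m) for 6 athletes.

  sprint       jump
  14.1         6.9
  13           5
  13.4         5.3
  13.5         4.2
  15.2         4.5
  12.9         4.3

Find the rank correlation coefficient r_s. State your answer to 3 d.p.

0.200

Rank sprint: 5, 2, 3, 4, 6, 1
Rank jump: 6, 4, 5, 1, 3, 2
d = rank(sprint) − rank(jump): -1, -2, -2, 3, 3, -1; Σd² = 28
ρ = 1 − 6Σd² / [n(n²−1)] = 1 − 6×28 / (6×35) = 1 − 168/210 ≈ 0.200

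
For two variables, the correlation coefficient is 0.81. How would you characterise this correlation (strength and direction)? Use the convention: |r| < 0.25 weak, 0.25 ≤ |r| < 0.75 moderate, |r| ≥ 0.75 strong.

r = 0.81 > 0 so the relationship is positive.
|r| = 0.81, which falls in the strong range.

strong positive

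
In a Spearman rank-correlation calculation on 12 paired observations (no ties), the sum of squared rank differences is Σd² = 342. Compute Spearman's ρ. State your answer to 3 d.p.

-0.196

ρ = 1 − 6Σd² / [n(n²−1)] = 1 − 6×342 / (12×143)
  = 1 − 2052/1716 = 1 − 1.1958 ≈ -0.196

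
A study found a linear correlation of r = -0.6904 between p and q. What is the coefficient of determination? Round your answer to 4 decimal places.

0.4767

r² = (-0.6904)² = 0.4767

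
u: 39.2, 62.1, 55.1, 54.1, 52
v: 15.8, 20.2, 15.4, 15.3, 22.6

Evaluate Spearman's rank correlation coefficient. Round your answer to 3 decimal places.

-0.100

Rank u: 1, 5, 4, 3, 2
Rank v: 3, 4, 2, 1, 5
d = rank(u) − rank(v): -2, 1, 2, 2, -3; Σd² = 22
ρ = 1 − 6Σd² / [n(n²−1)] = 1 − 6×22 / (5×24) = 1 − 132/120 ≈ -0.100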